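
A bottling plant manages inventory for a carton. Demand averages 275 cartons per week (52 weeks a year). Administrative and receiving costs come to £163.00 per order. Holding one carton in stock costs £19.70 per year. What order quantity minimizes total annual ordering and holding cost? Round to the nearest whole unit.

Annual demand D = 275 × 52 = 14,300.
EOQ = √(2DS / H) = √(2 × 14,300 × 163 / 19.7).
= √(4,661,800 / 19.7) = √236,639.5939 ≈ 486.456.

Q* ≈ 486 cartons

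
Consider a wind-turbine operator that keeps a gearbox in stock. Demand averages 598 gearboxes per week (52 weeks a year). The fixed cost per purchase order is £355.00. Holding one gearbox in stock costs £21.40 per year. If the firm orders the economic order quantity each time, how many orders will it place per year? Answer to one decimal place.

N ≈ 30.6 orders per year

Annual demand D = 598 × 52 = 31,096.
Q* = √(2DS/H) = √(2 × 31,096 × 355 / 21.4) ≈ 1015.72.
Orders per year = D / Q* = 31,096 / 1015.72 ≈ 30.615.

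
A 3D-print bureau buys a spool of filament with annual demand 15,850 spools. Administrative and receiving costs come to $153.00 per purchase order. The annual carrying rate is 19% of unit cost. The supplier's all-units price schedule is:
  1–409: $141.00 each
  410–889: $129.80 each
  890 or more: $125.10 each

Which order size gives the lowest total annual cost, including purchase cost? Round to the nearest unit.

Holding cost per unit per year at price C is H = 0.19·C.
Evaluate total cost at each tier's feasible EOQ or, if the EOQ is below the tier, at the tier's minimum quantity.
Tier 1 ($141.00): EOQ = 425.5 exceeds tier's upper bound 409, so this tier is dominated.
EOQ at $129.80 = 443.5 (feasible in tier 2): TC = 15,850×$129.80 + (15,850/443.5)×153 + (443.5/2)×0.19×$129.80 = $2,068,266.78.
EOQ at $125.10 = 451.7 < 890, so use break Q=890: TC = 15,850×$125.10 + (15,850/890.0)×153 + (890.0/2)×0.19×$125.10 = $1,996,136.98.
Lowest total cost is $1,996,136.98 at Q = 890.0.

Q* ≈ 890 spools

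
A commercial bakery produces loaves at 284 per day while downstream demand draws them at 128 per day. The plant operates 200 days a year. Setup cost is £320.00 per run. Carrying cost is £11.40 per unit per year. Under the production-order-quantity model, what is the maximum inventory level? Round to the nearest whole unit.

Annual demand D = 128 × 200 = 25,600.
Production build-up factor (1 − d/p) = 1 − 128/284 = 0.5493.
Q* = √(2DS / (H(1 − d/p))) = √(2 × 25,600 × 320 / (11.4 × 0.5493)).
= √(16,384,000 / 6.262) ≈ 1617.538.
Maximum inventory = Q*(1 − d/p) = 1617.538 × 0.5493 ≈ 888.507.

I_max ≈ 889 loaves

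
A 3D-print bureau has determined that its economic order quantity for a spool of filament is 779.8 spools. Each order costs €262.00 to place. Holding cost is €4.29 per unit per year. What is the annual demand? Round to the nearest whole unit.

D ≈ 4,978 spools per year

Invert the EOQ relation Q*² = 2DS/H.
From Q* = √(2DS/H): D = Q*²H / (2S) = 779.8² × 4.29 / (2 × 262) = 4978.431.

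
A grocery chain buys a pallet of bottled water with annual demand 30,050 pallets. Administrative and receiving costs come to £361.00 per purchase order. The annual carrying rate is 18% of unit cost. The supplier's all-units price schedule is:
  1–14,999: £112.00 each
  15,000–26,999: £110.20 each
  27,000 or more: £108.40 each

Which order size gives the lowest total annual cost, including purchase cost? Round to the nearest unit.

Holding cost per unit per year at price C is H = 0.18·C.
Evaluate total cost at each tier's feasible EOQ or, if the EOQ is below the tier, at the tier's minimum quantity.
EOQ at £112.00 = 1037.4 (feasible in tier 1): TC = 30,050×£112.00 + (30,050/1037.4)×361 + (1037.4/2)×0.18×£112.00 = £3,386,513.95.
EOQ at £110.20 = 1045.8 < 15000, so use break Q=15000: TC = 30,050×£110.20 + (30,050/15000.0)×361 + (15000.0/2)×0.18×£110.20 = £3,461,003.20.
EOQ at £108.40 = 1054.5 < 27000, so use break Q=27000: TC = 30,050×£108.40 + (30,050/27000.0)×361 + (27000.0/2)×0.18×£108.40 = £3,521,233.78.
Lowest total cost is £3,386,513.95 at Q = 1037.4.

Q* ≈ 1,037 pallets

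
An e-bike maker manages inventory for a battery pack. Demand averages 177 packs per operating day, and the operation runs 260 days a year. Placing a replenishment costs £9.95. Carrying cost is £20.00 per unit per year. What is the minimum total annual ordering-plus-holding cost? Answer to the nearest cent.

TC* ≈ £4,279.71

Annual demand D = 177 × 260 = 46,020.
The optimal lot size = √(2DS/H) = √(2 × 46,020 × 9.95 / 20) ≈ 213.99.
At the optimum the two cost components are equal, so total cost = 2·(Q*/2)H = Q*·H.
Minimum total = √(2DSH) = √(2 × 46,020 × 9.95 × 20) ≈ 4279.715.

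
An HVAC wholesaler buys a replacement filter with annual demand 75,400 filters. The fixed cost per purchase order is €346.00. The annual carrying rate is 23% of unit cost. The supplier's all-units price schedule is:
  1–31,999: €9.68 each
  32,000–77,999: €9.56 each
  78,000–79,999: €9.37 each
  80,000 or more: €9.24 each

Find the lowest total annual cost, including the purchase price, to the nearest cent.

TC* ≈ €740,650.05

Holding cost per unit per year at price C is H = 0.23·C.
For each price level, check whether its EOQ is feasible; otherwise the best quantity at that price is the breakpoint.
EOQ at €9.68 = 4841.0 (feasible in tier 1): TC = 75,400×€9.68 + (75,400/4841.0)×346 + (4841.0/2)×0.23×€9.68 = €740,650.05.
EOQ at €9.56 = 4871.3 < 32000, so use break Q=32000: TC = 75,400×€9.56 + (75,400/32000.0)×346 + (32000.0/2)×0.23×€9.56 = €756,820.06.
EOQ at €9.37 = 4920.5 < 78000, so use break Q=78000: TC = 75,400×€9.37 + (75,400/78000.0)×346 + (78000.0/2)×0.23×€9.37 = €790,881.37.
EOQ at €9.24 = 4954.9 < 80000, so use break Q=80000: TC = 75,400×€9.24 + (75,400/80000.0)×346 + (80000.0/2)×0.23×€9.24 = €782,030.10.
Lowest total cost among the candidates is at Q = 4841.0.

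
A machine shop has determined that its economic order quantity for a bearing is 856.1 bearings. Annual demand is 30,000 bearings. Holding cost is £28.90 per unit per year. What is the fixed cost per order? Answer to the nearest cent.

S ≈ £353.02

Squaring Q* = √(2DS/H) gives Q*² = 2DS/H.
From Q* = √(2DS/H): S = Q*²H / (2D) = 856.1² × 28.9 / (2 × 30,000) = 353.0170.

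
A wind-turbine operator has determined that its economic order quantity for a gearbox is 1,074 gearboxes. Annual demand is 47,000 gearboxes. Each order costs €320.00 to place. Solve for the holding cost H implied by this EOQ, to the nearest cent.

Squaring Q* = √(2DS/H) gives Q*² = 2DS/H.
From Q* = √(2DS/H): H = 2DS / Q*² = 2 × 47,000 × 320 / 1,074² = 26.0777.

H ≈ €26.08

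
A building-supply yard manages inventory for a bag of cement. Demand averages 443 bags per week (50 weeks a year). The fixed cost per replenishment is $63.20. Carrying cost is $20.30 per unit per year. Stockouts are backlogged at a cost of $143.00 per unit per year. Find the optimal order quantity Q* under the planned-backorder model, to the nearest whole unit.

Q* ≈ 397 bags

Annual demand D = 443 × 50 = 22,150.
With planned backorders, Q* = √(2DS/H) · √((H+B)/B).
√(2DS/H) = √(2 × 22,150 × 63.2 / 20.3) = 371.375.
√((H+B)/B) = √((20.3+143)/143) = 1.0686.
Q* ≈ 396.860.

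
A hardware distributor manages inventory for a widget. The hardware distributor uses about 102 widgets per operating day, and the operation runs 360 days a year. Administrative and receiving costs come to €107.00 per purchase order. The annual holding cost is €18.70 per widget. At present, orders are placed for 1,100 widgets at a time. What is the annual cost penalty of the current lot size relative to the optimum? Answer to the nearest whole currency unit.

Annual demand D = 102 × 360 = 36,720.
EOQ = √(2DS/H) = √(2 × 36,720 × 107 / 18.7) ≈ 648.24.
Cost at Q* = (D/Q*)S + (Q*/2)H = √(2DSH) ≈ €12,122.13.
Cost at Q = 1,100: (36,720/1,100)×107 + (1,100/2)×18.7 = €3,571.85 + €10,285.00 = €13,856.85.
Excess = €13,856.85 − €12,122.13 = €1,734.72.

Extra cost ≈ €1,735 per year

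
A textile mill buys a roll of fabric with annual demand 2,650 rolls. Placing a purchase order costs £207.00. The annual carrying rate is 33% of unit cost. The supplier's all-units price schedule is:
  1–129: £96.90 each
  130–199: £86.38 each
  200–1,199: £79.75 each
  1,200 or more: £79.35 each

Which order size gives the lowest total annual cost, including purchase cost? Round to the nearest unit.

Holding cost per unit per year at price C is H = 0.33·C.
For each price level, check whether its EOQ is feasible; otherwise the best quantity at that price is the breakpoint.
Tier 1 (£96.90): EOQ = 185.2 exceeds tier's upper bound 129, so this tier is dominated.
EOQ at £86.38 = 196.2 (feasible in tier 2): TC = 2,650×£86.38 + (2,650/196.2)×207 + (196.2/2)×0.33×£86.38 = £234,499.25.
EOQ at £79.75 = 204.2 (feasible in tier 3): TC = 2,650×£79.75 + (2,650/204.2)×207 + (204.2/2)×0.33×£79.75 = £216,710.85.
EOQ at £79.35 = 204.7 < 1200, so use break Q=1200: TC = 2,650×£79.35 + (2,650/1200.0)×207 + (1200.0/2)×0.33×£79.35 = £226,445.92.
Lowest total cost is £216,710.85 at Q = 204.2.

Q* ≈ 204 rolls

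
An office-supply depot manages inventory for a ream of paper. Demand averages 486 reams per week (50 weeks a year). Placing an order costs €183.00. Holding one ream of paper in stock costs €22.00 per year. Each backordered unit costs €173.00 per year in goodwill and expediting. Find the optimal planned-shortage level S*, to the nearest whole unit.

S* ≈ 76 reams

Annual demand D = 486 × 50 = 24,300.
With planned backorders, Q* = √(2DS/H) · √((H+B)/B).
√(2DS/H) = √(2 × 24,300 × 183 / 22) = 635.817.
√((H+B)/B) = √((22+173)/173) = 1.0617.
Q* ≈ 675.035.
S* = Q* · H/(H+B) = 675.035 × 22/195 ≈ 76.158.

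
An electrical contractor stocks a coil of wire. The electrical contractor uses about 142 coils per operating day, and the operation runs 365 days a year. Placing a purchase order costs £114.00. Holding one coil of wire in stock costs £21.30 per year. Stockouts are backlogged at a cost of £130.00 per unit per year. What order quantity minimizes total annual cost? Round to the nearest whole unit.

Annual demand D = 142 × 365 = 51,830.
With planned backorders, Q* = √(2DS/H) · √((H+B)/B).
√(2DS/H) = √(2 × 51,830 × 114 / 21.3) = 744.849.
√((H+B)/B) = √((21.3+130)/130) = 1.0788.
Q* ≈ 803.556.

Q* ≈ 804 coils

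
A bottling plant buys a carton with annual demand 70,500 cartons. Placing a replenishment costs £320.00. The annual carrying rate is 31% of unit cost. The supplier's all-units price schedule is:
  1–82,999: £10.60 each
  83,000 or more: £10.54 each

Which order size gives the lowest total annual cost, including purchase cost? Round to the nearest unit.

Holding cost per unit per year at price C is H = 0.31·C.
Candidates are each tier's EOQ (if it falls in that tier) and each price-break quantity.
EOQ at £10.60 = 3705.5 (feasible in tier 1): TC = 70,500×£10.60 + (70,500/3705.5)×320 + (3705.5/2)×0.31×£10.60 = £759,476.38.
EOQ at £10.54 = 3716.1 < 83000, so use break Q=83000: TC = 70,500×£10.54 + (70,500/83000.0)×320 + (83000.0/2)×0.31×£10.54 = £878,938.91.
Lowest total cost is £759,476.38 at Q = 3705.5.

Q* ≈ 3,706 cartons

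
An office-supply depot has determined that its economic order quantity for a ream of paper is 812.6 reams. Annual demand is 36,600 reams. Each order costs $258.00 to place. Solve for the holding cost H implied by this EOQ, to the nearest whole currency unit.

H ≈ $29

The basic EOQ model gives Q* = √(2DS/H); rearrange for the unknown.
From Q* = √(2DS/H): H = 2DS / Q*² = 2 × 36,600 × 258 / 812.6² = 28.6007.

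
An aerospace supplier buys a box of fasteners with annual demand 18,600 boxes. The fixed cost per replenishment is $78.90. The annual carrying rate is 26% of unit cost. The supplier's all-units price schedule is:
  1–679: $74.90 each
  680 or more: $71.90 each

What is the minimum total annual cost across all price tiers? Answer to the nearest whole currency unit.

TC* ≈ $1,345,854

Holding cost per unit per year at price C is H = 0.26·C.
Evaluate total cost at each tier's feasible EOQ or, if the EOQ is below the tier, at the tier's minimum quantity.
EOQ at $74.90 = 388.2 (feasible in tier 1): TC = 18,600×$74.90 + (18,600/388.2)×78.9 + (388.2/2)×0.26×$74.90 = $1,400,700.27.
EOQ at $71.90 = 396.2 < 680, so use break Q=680: TC = 18,600×$71.90 + (18,600/680.0)×78.9 + (680.0/2)×0.26×$71.90 = $1,345,854.11.
Lowest total cost among the candidates is at Q = 680.0.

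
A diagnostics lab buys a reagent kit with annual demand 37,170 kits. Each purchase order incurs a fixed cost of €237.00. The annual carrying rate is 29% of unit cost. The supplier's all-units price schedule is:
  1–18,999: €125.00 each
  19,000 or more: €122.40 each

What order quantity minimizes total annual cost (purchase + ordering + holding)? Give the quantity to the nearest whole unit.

Holding cost per unit per year at price C is H = 0.29·C.
Evaluate total cost at each tier's feasible EOQ or, if the EOQ is below the tier, at the tier's minimum quantity.
EOQ at €125.00 = 697.2 (feasible in tier 1): TC = 37,170×€125.00 + (37,170/697.2)×237 + (697.2/2)×0.29×€125.00 = €4,671,521.99.
EOQ at €122.40 = 704.5 < 19000, so use break Q=19000: TC = 37,170×€122.40 + (37,170/19000.0)×237 + (19000.0/2)×0.29×€122.40 = €4,887,283.65.
Lowest total cost is €4,671,521.99 at Q = 697.2.

Q* ≈ 697 kits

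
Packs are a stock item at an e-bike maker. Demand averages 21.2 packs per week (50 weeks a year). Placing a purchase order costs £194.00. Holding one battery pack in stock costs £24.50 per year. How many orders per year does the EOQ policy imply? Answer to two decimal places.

N ≈ 8.18 orders per year

Annual demand D = 21.2 × 50 = 1,060.
The optimal lot size = √(2DS/H) = √(2 × 1,060 × 194 / 24.5) ≈ 129.56.
Orders per year = D / Q* = 1,060 / 129.56 ≈ 8.181.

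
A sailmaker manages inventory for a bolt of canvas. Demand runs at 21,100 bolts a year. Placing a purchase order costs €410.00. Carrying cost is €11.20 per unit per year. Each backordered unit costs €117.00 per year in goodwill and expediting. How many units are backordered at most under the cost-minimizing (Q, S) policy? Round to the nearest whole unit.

S* ≈ 114 bolts

With planned backorders, Q* = √(2DS/H) · √((H+B)/B).
√(2DS/H) = √(2 × 21,100 × 410 / 11.2) = 1242.908.
√((H+B)/B) = √((11.2+117)/117) = 1.0468.
Q* ≈ 1301.039.
S* = Q* · H/(H+B) = 1301.039 × 11.2/128.2 ≈ 113.663.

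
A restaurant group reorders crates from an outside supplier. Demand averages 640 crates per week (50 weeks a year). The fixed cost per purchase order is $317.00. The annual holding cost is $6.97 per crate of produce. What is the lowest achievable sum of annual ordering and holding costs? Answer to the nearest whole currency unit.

Annual demand D = 640 × 50 = 32,000.
The optimal lot size = √(2DS/H) = √(2 × 32,000 × 317 / 6.97) ≈ 1706.10.
At the optimum the two cost components are equal, so total cost = 2·(Q*/2)H = Q*·H.
Minimum total = √(2DSH) = √(2 × 32,000 × 317 × 6.97) ≈ 11891.483.

TC* ≈ $11,891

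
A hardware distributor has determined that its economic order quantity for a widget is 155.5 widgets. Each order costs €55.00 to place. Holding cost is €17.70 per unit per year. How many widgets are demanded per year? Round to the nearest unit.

D ≈ 3,891 widgets per year

The basic EOQ model gives Q* = √(2DS/H); rearrange for the unknown.
From Q* = √(2DS/H): D = Q*²H / (2S) = 155.5² × 17.7 / (2 × 55) = 3890.822.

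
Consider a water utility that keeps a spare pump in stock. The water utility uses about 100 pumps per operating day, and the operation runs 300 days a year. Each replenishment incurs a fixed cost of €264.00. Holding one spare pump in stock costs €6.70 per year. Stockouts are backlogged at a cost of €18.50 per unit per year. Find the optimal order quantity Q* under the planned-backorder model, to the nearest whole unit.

Annual demand D = 100 × 300 = 30,000.
With planned backorders, Q* = √(2DS/H) · √((H+B)/B).
√(2DS/H) = √(2 × 30,000 × 264 / 6.7) = 1537.589.
√((H+B)/B) = √((6.7+18.5)/18.5) = 1.1671.
Q* ≈ 1794.546.

Q* ≈ 1,795 pumps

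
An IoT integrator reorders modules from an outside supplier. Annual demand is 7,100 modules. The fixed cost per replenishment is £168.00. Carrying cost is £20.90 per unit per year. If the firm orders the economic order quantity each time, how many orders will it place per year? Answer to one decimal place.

Q* = √(2DS/H) = √(2 × 7,100 × 168 / 20.9) ≈ 337.85.
Orders per year = D / Q* = 7,100 / 337.85 ≈ 21.015.

N ≈ 21.0 orders per year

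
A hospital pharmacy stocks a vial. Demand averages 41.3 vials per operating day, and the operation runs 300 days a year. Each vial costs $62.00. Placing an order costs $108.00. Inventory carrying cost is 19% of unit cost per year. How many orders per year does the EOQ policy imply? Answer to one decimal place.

Annual demand D = 41.3 × 300 = 12,390.
Holding cost H = 0.19 × $62.00 = $11.7800 per unit per year.
EOQ = √(2DS/H) = √(2 × 12,390 × 108 / 11.78) ≈ 476.64.
Orders per year = D / Q* = 12,390 / 476.64 ≈ 25.994.

N ≈ 26.0 orders per year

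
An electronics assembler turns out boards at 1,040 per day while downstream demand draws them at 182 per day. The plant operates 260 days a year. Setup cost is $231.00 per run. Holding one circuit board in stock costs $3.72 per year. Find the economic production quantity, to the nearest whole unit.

Annual demand D = 182 × 260 = 47,320.
Production build-up factor (1 − d/p) = 1 − 182/1,040 = 0.8250.
Q* = √(2DS / (H(1 − d/p))) = √(2 × 47,320 × 231 / (3.72 × 0.8250)).
= √(21,861,840 / 3.069) ≈ 2668.977.

Q* ≈ 2,669 boards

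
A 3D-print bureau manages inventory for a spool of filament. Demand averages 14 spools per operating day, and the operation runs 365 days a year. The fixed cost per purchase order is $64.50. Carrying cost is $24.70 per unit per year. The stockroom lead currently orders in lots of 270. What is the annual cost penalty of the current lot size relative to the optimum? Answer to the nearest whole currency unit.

Extra cost ≈ $520 per year

Annual demand D = 14 × 365 = 5,110.
EOQ = √(2DS/H) = √(2 × 5,110 × 64.5 / 24.7) ≈ 163.36.
Cost at Q* = (D/Q*)S + (Q*/2)H = √(2DSH) ≈ $4,035.10.
Cost at Q = 270: (5,110/270)×64.5 + (270/2)×24.7 = $1,220.72 + $3,334.50 = $4,555.22.
Excess = $4,555.22 − $4,035.10 = $520.13.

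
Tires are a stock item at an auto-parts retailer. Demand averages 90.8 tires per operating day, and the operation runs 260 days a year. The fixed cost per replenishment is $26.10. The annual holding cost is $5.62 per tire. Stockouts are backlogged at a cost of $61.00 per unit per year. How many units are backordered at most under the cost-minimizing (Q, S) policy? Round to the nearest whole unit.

Annual demand D = 90.8 × 260 = 23,608.
With planned backorders, Q* = √(2DS/H) · √((H+B)/B).
√(2DS/H) = √(2 × 23,608 × 26.1 / 5.62) = 468.270.
√((H+B)/B) = √((5.62+61)/61) = 1.0451.
Q* ≈ 489.366.
S* = Q* · H/(H+B) = 489.366 × 5.62/66.62 ≈ 41.282.

S* ≈ 41 tires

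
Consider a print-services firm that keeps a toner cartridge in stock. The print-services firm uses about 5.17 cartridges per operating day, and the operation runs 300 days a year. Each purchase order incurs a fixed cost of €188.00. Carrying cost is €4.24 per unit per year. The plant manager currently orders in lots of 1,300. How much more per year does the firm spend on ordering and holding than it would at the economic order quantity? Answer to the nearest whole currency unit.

Extra cost ≈ €1,408 per year

Annual demand D = 5.17 × 300 = 1,551.
EOQ = √(2DS/H) = √(2 × 1,551 × 188 / 4.24) ≈ 370.87.
Cost at Q* = (D/Q*)S + (Q*/2)H = √(2DSH) ≈ €1,572.47.
Cost at Q = 1,300: (1,551/1,300)×188 + (1,300/2)×4.24 = €224.30 + €2,756.00 = €2,980.30.
Excess = €2,980.30 − €1,572.47 = €1,407.83.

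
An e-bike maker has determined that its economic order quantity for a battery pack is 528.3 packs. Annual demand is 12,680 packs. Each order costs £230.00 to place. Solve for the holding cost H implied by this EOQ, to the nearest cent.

Invert the EOQ relation Q*² = 2DS/H.
From Q* = √(2DS/H): H = 2DS / Q*² = 2 × 12,680 × 230 / 528.3² = 20.8985.

H ≈ £20.90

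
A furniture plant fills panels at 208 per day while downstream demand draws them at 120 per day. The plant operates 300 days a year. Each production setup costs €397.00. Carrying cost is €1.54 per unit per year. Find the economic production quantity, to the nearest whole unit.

Annual demand D = 120 × 300 = 36,000.
Production build-up factor (1 − d/p) = 1 − 120/208 = 0.4231.
Q* = √(2DS / (H(1 − d/p))) = √(2 × 36,000 × 397 / (1.54 × 0.4231)).
= √(28,584,000 / 0.6515) ≈ 6623.560.

Q* ≈ 6,624 panels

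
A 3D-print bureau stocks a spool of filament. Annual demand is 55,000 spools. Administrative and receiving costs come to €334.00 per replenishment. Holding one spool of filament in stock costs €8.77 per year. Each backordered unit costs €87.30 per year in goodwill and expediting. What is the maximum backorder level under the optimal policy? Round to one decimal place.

With planned backorders, Q* = √(2DS/H) · √((H+B)/B).
√(2DS/H) = √(2 × 55,000 × 334 / 8.77) = 2046.773.
√((H+B)/B) = √((8.77+87.3)/87.3) = 1.0490.
Q* ≈ 2147.121.
S* = Q* · H/(H+B) = 2147.121 × 8.77/96.07 ≈ 196.006.

S* ≈ 196.0 spools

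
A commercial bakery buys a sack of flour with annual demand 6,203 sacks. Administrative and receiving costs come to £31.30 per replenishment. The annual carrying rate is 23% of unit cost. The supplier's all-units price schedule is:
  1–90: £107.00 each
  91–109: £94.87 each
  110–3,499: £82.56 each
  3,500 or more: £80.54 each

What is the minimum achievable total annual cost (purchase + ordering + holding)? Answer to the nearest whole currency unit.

Holding cost per unit per year at price C is H = 0.23·C.
Candidates are each tier's EOQ (if it falls in that tier) and each price-break quantity.
Tier 1 (£107.00): EOQ = 125.6 exceeds tier's upper bound 90, so this tier is dominated.
Tier 2 (£94.87): EOQ = 133.4 exceeds tier's upper bound 109, so this tier is dominated.
EOQ at £82.56 = 143.0 (feasible in tier 3): TC = 6,203×£82.56 + (6,203/143.0)×31.3 + (143.0/2)×0.23×£82.56 = £514,835.10.
EOQ at £80.54 = 144.8 < 3500, so use break Q=3500: TC = 6,203×£80.54 + (6,203/3500.0)×31.3 + (3500.0/2)×0.23×£80.54 = £532,062.44.
Lowest total cost among the candidates is at Q = 143.0.

TC* ≈ £514,835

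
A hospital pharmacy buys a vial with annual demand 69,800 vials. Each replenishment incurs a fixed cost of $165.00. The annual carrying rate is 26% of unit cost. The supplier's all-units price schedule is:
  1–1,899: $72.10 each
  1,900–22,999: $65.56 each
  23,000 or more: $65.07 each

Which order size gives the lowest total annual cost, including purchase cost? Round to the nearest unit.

Q* ≈ 1,900 vials

Holding cost per unit per year at price C is H = 0.26·C.
For each price level, check whether its EOQ is feasible; otherwise the best quantity at that price is the breakpoint.
EOQ at $72.10 = 1108.5 (feasible in tier 1): TC = 69,800×$72.10 + (69,800/1108.5)×165 + (1108.5/2)×0.26×$72.10 = $5,053,359.69.
EOQ at $65.56 = 1162.5 < 1900, so use break Q=1900: TC = 69,800×$65.56 + (69,800/1900.0)×165 + (1900.0/2)×0.26×$65.56 = $4,598,342.90.
EOQ at $65.07 = 1166.8 < 23000, so use break Q=23000: TC = 69,800×$65.07 + (69,800/23000.0)×165 + (23000.0/2)×0.26×$65.07 = $4,736,946.04.
Lowest total cost is $4,598,342.90 at Q = 1900.0.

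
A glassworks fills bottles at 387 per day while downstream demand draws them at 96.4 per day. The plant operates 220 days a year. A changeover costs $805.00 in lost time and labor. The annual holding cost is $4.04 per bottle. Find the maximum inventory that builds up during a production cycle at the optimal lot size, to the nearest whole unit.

I_max ≈ 2,519 bottles

Annual demand D = 96.4 × 220 = 21,208.
Production build-up factor (1 − d/p) = 1 − 96.4/387 = 0.7509.
Q* = √(2DS / (H(1 − d/p))) = √(2 × 21,208 × 805 / (4.04 × 0.7509)).
= √(34,144,880 / 3.0337) ≈ 3354.902.
Maximum inventory = Q*(1 − d/p) = 3354.902 × 0.7509 ≈ 2519.210.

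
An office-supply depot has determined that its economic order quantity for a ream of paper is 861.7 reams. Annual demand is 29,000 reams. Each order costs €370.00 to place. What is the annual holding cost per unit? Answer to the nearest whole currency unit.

H ≈ €29

The basic EOQ model gives Q* = √(2DS/H); rearrange for the unknown.
From Q* = √(2DS/H): H = 2DS / Q*² = 2 × 29,000 × 370 / 861.7² = 28.9013.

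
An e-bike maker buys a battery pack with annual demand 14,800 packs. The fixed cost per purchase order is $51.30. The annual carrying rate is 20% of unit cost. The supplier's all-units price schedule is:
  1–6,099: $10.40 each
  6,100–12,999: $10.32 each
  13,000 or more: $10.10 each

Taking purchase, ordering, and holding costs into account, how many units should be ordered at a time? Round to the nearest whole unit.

Holding cost per unit per year at price C is H = 0.20·C.
Evaluate total cost at each tier's feasible EOQ or, if the EOQ is below the tier, at the tier's minimum quantity.
EOQ at $10.40 = 854.4 (feasible in tier 1): TC = 14,800×$10.40 + (14,800/854.4)×51.3 + (854.4/2)×0.20×$10.40 = $155,697.20.
EOQ at $10.32 = 857.7 < 6100, so use break Q=6100: TC = 14,800×$10.32 + (14,800/6100.0)×51.3 + (6100.0/2)×0.20×$10.32 = $159,155.67.
EOQ at $10.10 = 867.0 < 13000, so use break Q=13000: TC = 14,800×$10.10 + (14,800/13000.0)×51.3 + (13000.0/2)×0.20×$10.10 = $162,668.40.
Lowest total cost is $155,697.20 at Q = 854.4.

Q* ≈ 854 packs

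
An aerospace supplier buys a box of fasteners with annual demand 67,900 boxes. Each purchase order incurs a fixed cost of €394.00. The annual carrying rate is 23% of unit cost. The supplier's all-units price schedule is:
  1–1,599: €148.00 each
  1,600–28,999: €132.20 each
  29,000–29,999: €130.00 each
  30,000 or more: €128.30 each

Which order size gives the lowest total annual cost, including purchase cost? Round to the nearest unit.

Q* ≈ 1,600 boxes

Holding cost per unit per year at price C is H = 0.23·C.
Candidates are each tier's EOQ (if it falls in that tier) and each price-break quantity.
EOQ at €148.00 = 1253.7 (feasible in tier 1): TC = 67,900×€148.00 + (67,900/1253.7)×394 + (1253.7/2)×0.23×€148.00 = €10,091,876.89.
EOQ at €132.20 = 1326.5 < 1600, so use break Q=1600: TC = 67,900×€132.20 + (67,900/1600.0)×394 + (1600.0/2)×0.23×€132.20 = €9,017,425.18.
EOQ at €130.00 = 1337.7 < 29000, so use break Q=29000: TC = 67,900×€130.00 + (67,900/29000.0)×394 + (29000.0/2)×0.23×€130.00 = €9,261,472.50.
EOQ at €128.30 = 1346.5 < 30000, so use break Q=30000: TC = 67,900×€128.30 + (67,900/30000.0)×394 + (30000.0/2)×0.23×€128.30 = €9,155,096.75.
Lowest total cost is €9,017,425.18 at Q = 1600.0.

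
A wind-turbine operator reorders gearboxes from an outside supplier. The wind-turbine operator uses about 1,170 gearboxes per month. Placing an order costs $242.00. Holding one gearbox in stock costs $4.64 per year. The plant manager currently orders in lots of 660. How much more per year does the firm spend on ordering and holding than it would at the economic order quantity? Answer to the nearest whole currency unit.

Extra cost ≈ $1,064 per year

Annual demand D = 1,170 × 12 = 14,040.
EOQ = √(2DS/H) = √(2 × 14,040 × 242 / 4.64) ≈ 1210.17.
Cost at Q* = (D/Q*)S + (Q*/2)H = √(2DSH) ≈ $5,615.20.
Cost at Q = 660: (14,040/660)×242 + (660/2)×4.64 = $5,148.00 + $1,531.20 = $6,679.20.
Excess = $6,679.20 − $5,615.20 = $1,064.00.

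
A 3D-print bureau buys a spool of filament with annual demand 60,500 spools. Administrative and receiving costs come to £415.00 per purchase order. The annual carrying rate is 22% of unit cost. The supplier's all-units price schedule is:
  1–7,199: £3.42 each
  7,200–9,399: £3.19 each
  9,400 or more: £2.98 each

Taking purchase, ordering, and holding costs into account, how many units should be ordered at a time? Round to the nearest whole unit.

Holding cost per unit per year at price C is H = 0.22·C.
Candidates are each tier's EOQ (if it falls in that tier) and each price-break quantity.
Tier 1 (£3.42): EOQ = 8169.4 exceeds tier's upper bound 7199, so this tier is dominated.
EOQ at £3.19 = 8458.8 (feasible in tier 2): TC = 60,500×£3.19 + (60,500/8458.8)×415 + (8458.8/2)×0.22×£3.19 = £198,931.40.
EOQ at £2.98 = 8751.8 < 9400, so use break Q=9400: TC = 60,500×£2.98 + (60,500/9400.0)×415 + (9400.0/2)×0.22×£2.98 = £186,042.33.
Lowest total cost is £186,042.33 at Q = 9400.0.

Q* ≈ 9,400 spools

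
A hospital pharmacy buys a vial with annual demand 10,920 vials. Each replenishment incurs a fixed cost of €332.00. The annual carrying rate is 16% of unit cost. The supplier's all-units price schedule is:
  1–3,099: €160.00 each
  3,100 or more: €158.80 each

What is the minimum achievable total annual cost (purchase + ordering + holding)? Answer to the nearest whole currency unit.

TC* ≈ €1,760,824

Holding cost per unit per year at price C is H = 0.16·C.
Evaluate total cost at each tier's feasible EOQ or, if the EOQ is below the tier, at the tier's minimum quantity.
EOQ at €160.00 = 532.2 (feasible in tier 1): TC = 10,920×€160.00 + (10,920/532.2)×332 + (532.2/2)×0.16×€160.00 = €1,760,824.34.
EOQ at €158.80 = 534.2 < 3100, so use break Q=3100: TC = 10,920×€158.80 + (10,920/3100.0)×332 + (3100.0/2)×0.16×€158.80 = €1,774,647.90.
Lowest total cost among the candidates is at Q = 532.2.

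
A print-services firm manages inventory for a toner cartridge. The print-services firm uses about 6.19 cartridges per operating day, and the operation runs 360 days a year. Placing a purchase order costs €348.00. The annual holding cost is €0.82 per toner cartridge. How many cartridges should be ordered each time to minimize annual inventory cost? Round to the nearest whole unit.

Q* ≈ 1,375 cartridges

Annual demand D = 6.19 × 360 = 2,228.4.
EOQ = √(2DS / H) = √(2 × 2,228.4 × 348 / 0.82).
= √(1,550,966.4 / 0.82) = √1,891,422.439 ≈ 1375.290.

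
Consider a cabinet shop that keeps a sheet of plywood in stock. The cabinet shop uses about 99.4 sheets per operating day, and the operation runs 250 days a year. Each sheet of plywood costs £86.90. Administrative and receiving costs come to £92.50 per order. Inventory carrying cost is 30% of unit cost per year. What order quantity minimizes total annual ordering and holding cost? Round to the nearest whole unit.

Annual demand D = 99.4 × 250 = 24,850.
Holding cost H = 0.30 × £86.90 = £26.0700 per unit per year.
EOQ = √(2DS / H) = √(2 × 24,850 × 92.5 / 26.07).
= √(4,597,250 / 26.07) = √176,342.5393 ≈ 419.932.

Q* ≈ 420 sheets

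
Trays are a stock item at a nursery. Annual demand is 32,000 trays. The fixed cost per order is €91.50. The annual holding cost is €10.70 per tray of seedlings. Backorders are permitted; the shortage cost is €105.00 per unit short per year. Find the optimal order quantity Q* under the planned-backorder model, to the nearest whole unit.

With planned backorders, Q* = √(2DS/H) · √((H+B)/B).
√(2DS/H) = √(2 × 32,000 × 91.5 / 10.7) = 739.790.
√((H+B)/B) = √((10.7+105)/105) = 1.0497.
Q* ≈ 776.570.

Q* ≈ 777 trays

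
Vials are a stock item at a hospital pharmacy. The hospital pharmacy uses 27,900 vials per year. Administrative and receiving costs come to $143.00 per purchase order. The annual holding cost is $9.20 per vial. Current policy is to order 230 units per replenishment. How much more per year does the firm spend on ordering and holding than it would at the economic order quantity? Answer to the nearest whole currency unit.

Extra cost ≈ $9,837 per year

EOQ = √(2DS/H) = √(2 × 27,900 × 143 / 9.2) ≈ 931.30.
Cost at Q* = (D/Q*)S + (Q*/2)H = √(2DSH) ≈ $8,567.99.
Cost at Q = 230: (27,900/230)×143 + (230/2)×9.2 = $17,346.52 + $1,058.00 = $18,404.52.
Excess = $18,404.52 − $8,567.99 = $9,836.53.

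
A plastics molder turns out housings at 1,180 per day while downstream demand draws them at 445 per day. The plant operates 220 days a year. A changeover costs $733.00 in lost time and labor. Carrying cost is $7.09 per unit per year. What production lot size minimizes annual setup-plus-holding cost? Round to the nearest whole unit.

Q* ≈ 5,701 housings

Annual demand D = 445 × 220 = 97,900.
Production build-up factor (1 − d/p) = 1 − 445/1,180 = 0.6229.
Q* = √(2DS / (H(1 − d/p))) = √(2 × 97,900 × 733 / (7.09 × 0.6229)).
= √(143,521,400 / 4.4162) ≈ 5700.757.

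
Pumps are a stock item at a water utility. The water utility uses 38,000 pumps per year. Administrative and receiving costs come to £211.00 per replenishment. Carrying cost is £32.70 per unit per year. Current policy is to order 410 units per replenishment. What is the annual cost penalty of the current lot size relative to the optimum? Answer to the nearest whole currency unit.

Extra cost ≈ £3,360 per year

EOQ = √(2DS/H) = √(2 × 38,000 × 211 / 32.7) ≈ 700.28.
Cost at Q* = (D/Q*)S + (Q*/2)H = √(2DSH) ≈ £22,899.28.
Cost at Q = 410: (38,000/410)×211 + (410/2)×32.7 = £19,556.10 + £6,703.50 = £26,259.60.
Excess = £26,259.60 − £22,899.28 = £3,360.31.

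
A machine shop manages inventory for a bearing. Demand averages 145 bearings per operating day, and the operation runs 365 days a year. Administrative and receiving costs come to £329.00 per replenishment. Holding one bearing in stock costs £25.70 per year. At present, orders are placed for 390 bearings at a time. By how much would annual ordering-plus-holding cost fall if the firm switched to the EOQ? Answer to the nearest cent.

Extra cost ≈ £19,742.05 per year

Annual demand D = 145 × 365 = 52,925.
EOQ = √(2DS/H) = √(2 × 52,925 × 329 / 25.7) ≈ 1164.06.
Cost at Q* = (D/Q*)S + (Q*/2)H = √(2DSH) ≈ £29,916.44.
Cost at Q = 390: (52,925/390)×329 + (390/2)×25.7 = £44,646.99 + £5,011.50 = £49,658.49.
Excess = £49,658.49 − £29,916.44 = £19,742.05.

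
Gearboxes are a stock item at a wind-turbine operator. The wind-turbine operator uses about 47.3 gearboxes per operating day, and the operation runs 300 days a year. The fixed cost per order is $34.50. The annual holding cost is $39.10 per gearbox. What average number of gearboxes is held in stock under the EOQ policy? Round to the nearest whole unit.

Annual demand D = 47.3 × 300 = 14,190.
Q* = √(2DS/H) = √(2 × 14,190 × 34.5 / 39.1) ≈ 158.24.
Average inventory = Q*/2 ≈ 158.24 / 2 = 79.122.

Average inventory ≈ 79 gearboxes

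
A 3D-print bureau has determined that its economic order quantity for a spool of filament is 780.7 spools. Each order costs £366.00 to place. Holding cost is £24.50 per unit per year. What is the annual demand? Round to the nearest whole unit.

D ≈ 20,400 spools per year

The basic EOQ model gives Q* = √(2DS/H); rearrange for the unknown.
From Q* = √(2DS/H): D = Q*²H / (2S) = 780.7² × 24.5 / (2 × 366) = 20399.680.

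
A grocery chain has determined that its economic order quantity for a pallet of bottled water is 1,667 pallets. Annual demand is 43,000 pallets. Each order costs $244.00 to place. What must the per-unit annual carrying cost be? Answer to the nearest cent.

H ≈ $7.55

The basic EOQ model gives Q* = √(2DS/H); rearrange for the unknown.
From Q* = √(2DS/H): H = 2DS / Q*² = 2 × 43,000 × 244 / 1,667² = 7.5512.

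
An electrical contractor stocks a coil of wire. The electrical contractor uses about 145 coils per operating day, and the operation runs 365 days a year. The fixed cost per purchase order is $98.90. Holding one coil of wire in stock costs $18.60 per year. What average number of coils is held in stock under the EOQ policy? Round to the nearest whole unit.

Annual demand D = 145 × 365 = 52,925.
Q* = √(2DS/H) = √(2 × 52,925 × 98.9 / 18.6) ≈ 750.22.
Average inventory = Q*/2 ≈ 750.22 / 2 = 375.109.

Average inventory ≈ 375 coils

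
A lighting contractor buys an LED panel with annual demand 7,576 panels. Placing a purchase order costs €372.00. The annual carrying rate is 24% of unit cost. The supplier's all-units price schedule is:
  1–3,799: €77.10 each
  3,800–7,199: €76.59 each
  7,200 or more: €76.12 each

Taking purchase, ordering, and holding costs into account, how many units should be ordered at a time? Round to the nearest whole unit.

Q* ≈ 552 panels

Holding cost per unit per year at price C is H = 0.24·C.
For each price level, check whether its EOQ is feasible; otherwise the best quantity at that price is the breakpoint.
EOQ at €77.10 = 551.9 (feasible in tier 1): TC = 7,576×€77.10 + (7,576/551.9)×372 + (551.9/2)×0.24×€77.10 = €594,322.27.
EOQ at €76.59 = 553.8 < 3800, so use break Q=3800: TC = 7,576×€76.59 + (7,576/3800.0)×372 + (3800.0/2)×0.24×€76.59 = €615,912.53.
EOQ at €76.12 = 555.5 < 7200, so use break Q=7200: TC = 7,576×€76.12 + (7,576/7200.0)×372 + (7200.0/2)×0.24×€76.12 = €642,844.23.
Lowest total cost is €594,322.27 at Q = 551.9.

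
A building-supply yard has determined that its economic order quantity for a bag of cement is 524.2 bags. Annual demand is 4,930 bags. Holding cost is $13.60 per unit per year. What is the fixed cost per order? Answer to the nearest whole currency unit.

The basic EOQ model gives Q* = √(2DS/H); rearrange for the unknown.
From Q* = √(2DS/H): S = Q*²H / (2D) = 524.2² × 13.6 / (2 × 4,930) = 379.0147.

S ≈ $379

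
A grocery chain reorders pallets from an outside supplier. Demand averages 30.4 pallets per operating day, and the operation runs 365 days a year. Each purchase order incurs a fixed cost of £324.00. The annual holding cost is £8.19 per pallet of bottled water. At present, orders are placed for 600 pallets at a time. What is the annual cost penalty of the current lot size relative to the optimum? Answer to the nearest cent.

Extra cost ≈ £775.00 per year

Annual demand D = 30.4 × 365 = 11,096.
EOQ = √(2DS/H) = √(2 × 11,096 × 324 / 8.19) ≈ 936.98.
Cost at Q* = (D/Q*)S + (Q*/2)H = √(2DSH) ≈ £7,673.84.
Cost at Q = 600: (11,096/600)×324 + (600/2)×8.19 = £5,991.84 + £2,457.00 = £8,448.84.
Excess = £8,448.84 − £7,673.84 = £775.00.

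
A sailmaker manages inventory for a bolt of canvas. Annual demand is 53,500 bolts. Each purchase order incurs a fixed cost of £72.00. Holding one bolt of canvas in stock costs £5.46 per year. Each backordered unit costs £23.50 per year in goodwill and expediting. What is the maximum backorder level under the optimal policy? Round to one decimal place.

With planned backorders, Q* = √(2DS/H) · √((H+B)/B).
√(2DS/H) = √(2 × 53,500 × 72 / 5.46) = 1187.851.
√((H+B)/B) = √((5.46+23.5)/23.5) = 1.1101.
Q* ≈ 1318.643.
S* = Q* · H/(H+B) = 1318.643 × 5.46/28.96 ≈ 248.612.

S* ≈ 248.6 bolts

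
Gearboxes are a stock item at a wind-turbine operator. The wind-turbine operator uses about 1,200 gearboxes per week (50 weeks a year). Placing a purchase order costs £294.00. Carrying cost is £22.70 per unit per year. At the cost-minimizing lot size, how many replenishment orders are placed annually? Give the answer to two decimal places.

N ≈ 48.13 orders per year

Annual demand D = 1,200 × 50 = 60,000.
The optimal lot size = √(2DS/H) = √(2 × 60,000 × 294 / 22.7) ≈ 1246.67.
Orders per year = D / Q* = 60,000 / 1246.67 ≈ 48.128.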